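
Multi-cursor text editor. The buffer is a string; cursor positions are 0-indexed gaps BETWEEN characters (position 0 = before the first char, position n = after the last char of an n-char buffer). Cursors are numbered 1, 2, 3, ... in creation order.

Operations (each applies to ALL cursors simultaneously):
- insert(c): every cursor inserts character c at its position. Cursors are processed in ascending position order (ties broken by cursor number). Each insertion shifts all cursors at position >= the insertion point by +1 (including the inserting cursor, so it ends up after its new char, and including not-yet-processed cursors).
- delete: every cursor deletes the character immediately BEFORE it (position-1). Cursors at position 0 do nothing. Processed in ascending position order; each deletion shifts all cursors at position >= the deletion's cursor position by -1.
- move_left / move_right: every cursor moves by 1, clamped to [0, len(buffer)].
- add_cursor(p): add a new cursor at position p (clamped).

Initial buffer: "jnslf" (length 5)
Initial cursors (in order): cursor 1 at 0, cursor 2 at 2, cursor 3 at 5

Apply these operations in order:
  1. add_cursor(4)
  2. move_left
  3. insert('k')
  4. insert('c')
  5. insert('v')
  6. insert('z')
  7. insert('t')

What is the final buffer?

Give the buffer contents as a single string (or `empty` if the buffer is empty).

Answer: kcvztjkcvztnskcvztlkcvztf

Derivation:
After op 1 (add_cursor(4)): buffer="jnslf" (len 5), cursors c1@0 c2@2 c4@4 c3@5, authorship .....
After op 2 (move_left): buffer="jnslf" (len 5), cursors c1@0 c2@1 c4@3 c3@4, authorship .....
After op 3 (insert('k')): buffer="kjknsklkf" (len 9), cursors c1@1 c2@3 c4@6 c3@8, authorship 1.2..4.3.
After op 4 (insert('c')): buffer="kcjkcnskclkcf" (len 13), cursors c1@2 c2@5 c4@9 c3@12, authorship 11.22..44.33.
After op 5 (insert('v')): buffer="kcvjkcvnskcvlkcvf" (len 17), cursors c1@3 c2@7 c4@12 c3@16, authorship 111.222..444.333.
After op 6 (insert('z')): buffer="kcvzjkcvznskcvzlkcvzf" (len 21), cursors c1@4 c2@9 c4@15 c3@20, authorship 1111.2222..4444.3333.
After op 7 (insert('t')): buffer="kcvztjkcvztnskcvztlkcvztf" (len 25), cursors c1@5 c2@11 c4@18 c3@24, authorship 11111.22222..44444.33333.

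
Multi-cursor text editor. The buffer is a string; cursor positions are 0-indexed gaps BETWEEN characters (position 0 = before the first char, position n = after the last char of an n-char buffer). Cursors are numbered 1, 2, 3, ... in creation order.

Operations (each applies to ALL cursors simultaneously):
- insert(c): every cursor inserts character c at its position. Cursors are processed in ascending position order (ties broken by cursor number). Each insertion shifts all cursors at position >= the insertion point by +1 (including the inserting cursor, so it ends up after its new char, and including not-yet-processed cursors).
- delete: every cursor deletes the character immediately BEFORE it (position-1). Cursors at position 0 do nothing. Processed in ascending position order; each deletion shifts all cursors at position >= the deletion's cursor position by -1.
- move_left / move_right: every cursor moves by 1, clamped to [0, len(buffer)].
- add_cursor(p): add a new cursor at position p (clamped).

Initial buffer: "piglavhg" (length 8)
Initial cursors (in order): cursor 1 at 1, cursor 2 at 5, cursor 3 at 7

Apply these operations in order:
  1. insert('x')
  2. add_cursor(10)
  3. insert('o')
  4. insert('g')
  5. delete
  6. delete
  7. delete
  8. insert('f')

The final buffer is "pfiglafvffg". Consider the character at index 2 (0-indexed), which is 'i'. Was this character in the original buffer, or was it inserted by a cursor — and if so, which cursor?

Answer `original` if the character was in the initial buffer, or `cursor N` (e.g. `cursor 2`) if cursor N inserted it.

Answer: original

Derivation:
After op 1 (insert('x')): buffer="pxiglaxvhxg" (len 11), cursors c1@2 c2@7 c3@10, authorship .1....2..3.
After op 2 (add_cursor(10)): buffer="pxiglaxvhxg" (len 11), cursors c1@2 c2@7 c3@10 c4@10, authorship .1....2..3.
After op 3 (insert('o')): buffer="pxoiglaxovhxoog" (len 15), cursors c1@3 c2@9 c3@14 c4@14, authorship .11....22..334.
After op 4 (insert('g')): buffer="pxogiglaxogvhxooggg" (len 19), cursors c1@4 c2@11 c3@18 c4@18, authorship .111....222..33434.
After op 5 (delete): buffer="pxoiglaxovhxoog" (len 15), cursors c1@3 c2@9 c3@14 c4@14, authorship .11....22..334.
After op 6 (delete): buffer="pxiglaxvhxg" (len 11), cursors c1@2 c2@7 c3@10 c4@10, authorship .1....2..3.
After op 7 (delete): buffer="piglavg" (len 7), cursors c1@1 c2@5 c3@6 c4@6, authorship .......
After op 8 (insert('f')): buffer="pfiglafvffg" (len 11), cursors c1@2 c2@7 c3@10 c4@10, authorship .1....2.34.
Authorship (.=original, N=cursor N): . 1 . . . . 2 . 3 4 .
Index 2: author = original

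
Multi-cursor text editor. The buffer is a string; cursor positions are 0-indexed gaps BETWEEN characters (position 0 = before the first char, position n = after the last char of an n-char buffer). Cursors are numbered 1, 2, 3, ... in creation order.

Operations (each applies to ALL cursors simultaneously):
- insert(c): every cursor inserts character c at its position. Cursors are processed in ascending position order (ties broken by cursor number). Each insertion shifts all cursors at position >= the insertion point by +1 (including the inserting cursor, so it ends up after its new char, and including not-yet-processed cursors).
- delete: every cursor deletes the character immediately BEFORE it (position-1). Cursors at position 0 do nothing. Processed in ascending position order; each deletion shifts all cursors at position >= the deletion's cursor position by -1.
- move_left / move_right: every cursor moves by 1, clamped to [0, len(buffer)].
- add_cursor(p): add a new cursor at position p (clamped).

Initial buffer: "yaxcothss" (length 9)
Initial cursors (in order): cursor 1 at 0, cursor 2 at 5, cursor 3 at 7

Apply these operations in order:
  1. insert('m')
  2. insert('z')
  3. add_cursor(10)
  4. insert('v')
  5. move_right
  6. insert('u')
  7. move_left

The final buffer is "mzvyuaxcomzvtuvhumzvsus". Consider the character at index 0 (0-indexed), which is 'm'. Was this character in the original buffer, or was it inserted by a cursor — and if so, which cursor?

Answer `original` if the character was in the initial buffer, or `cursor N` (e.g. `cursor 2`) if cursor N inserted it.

Answer: cursor 1

Derivation:
After op 1 (insert('m')): buffer="myaxcomthmss" (len 12), cursors c1@1 c2@7 c3@10, authorship 1.....2..3..
After op 2 (insert('z')): buffer="mzyaxcomzthmzss" (len 15), cursors c1@2 c2@9 c3@13, authorship 11.....22..33..
After op 3 (add_cursor(10)): buffer="mzyaxcomzthmzss" (len 15), cursors c1@2 c2@9 c4@10 c3@13, authorship 11.....22..33..
After op 4 (insert('v')): buffer="mzvyaxcomzvtvhmzvss" (len 19), cursors c1@3 c2@11 c4@13 c3@17, authorship 111.....222.4.333..
After op 5 (move_right): buffer="mzvyaxcomzvtvhmzvss" (len 19), cursors c1@4 c2@12 c4@14 c3@18, authorship 111.....222.4.333..
After op 6 (insert('u')): buffer="mzvyuaxcomzvtuvhumzvsus" (len 23), cursors c1@5 c2@14 c4@17 c3@22, authorship 111.1....222.24.4333.3.
After op 7 (move_left): buffer="mzvyuaxcomzvtuvhumzvsus" (len 23), cursors c1@4 c2@13 c4@16 c3@21, authorship 111.1....222.24.4333.3.
Authorship (.=original, N=cursor N): 1 1 1 . 1 . . . . 2 2 2 . 2 4 . 4 3 3 3 . 3 .
Index 0: author = 1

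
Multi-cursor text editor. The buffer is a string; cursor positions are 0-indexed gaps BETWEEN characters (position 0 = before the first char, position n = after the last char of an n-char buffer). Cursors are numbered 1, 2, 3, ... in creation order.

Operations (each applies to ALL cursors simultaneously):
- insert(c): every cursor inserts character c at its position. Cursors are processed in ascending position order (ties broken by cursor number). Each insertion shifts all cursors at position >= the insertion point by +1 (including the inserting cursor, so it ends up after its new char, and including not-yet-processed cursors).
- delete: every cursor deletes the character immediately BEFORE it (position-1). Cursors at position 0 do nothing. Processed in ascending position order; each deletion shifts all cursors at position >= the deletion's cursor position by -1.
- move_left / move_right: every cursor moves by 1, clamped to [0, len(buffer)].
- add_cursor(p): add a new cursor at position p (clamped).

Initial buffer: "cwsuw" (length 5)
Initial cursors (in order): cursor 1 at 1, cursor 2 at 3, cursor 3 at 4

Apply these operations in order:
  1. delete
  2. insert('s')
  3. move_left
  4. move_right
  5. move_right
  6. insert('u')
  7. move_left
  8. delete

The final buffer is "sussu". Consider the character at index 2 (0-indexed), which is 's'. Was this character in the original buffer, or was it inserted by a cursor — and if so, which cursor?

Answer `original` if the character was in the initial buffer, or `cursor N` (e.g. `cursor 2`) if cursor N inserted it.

After op 1 (delete): buffer="ww" (len 2), cursors c1@0 c2@1 c3@1, authorship ..
After op 2 (insert('s')): buffer="swssw" (len 5), cursors c1@1 c2@4 c3@4, authorship 1.23.
After op 3 (move_left): buffer="swssw" (len 5), cursors c1@0 c2@3 c3@3, authorship 1.23.
After op 4 (move_right): buffer="swssw" (len 5), cursors c1@1 c2@4 c3@4, authorship 1.23.
After op 5 (move_right): buffer="swssw" (len 5), cursors c1@2 c2@5 c3@5, authorship 1.23.
After op 6 (insert('u')): buffer="swusswuu" (len 8), cursors c1@3 c2@8 c3@8, authorship 1.123.23
After op 7 (move_left): buffer="swusswuu" (len 8), cursors c1@2 c2@7 c3@7, authorship 1.123.23
After op 8 (delete): buffer="sussu" (len 5), cursors c1@1 c2@4 c3@4, authorship 11233
Authorship (.=original, N=cursor N): 1 1 2 3 3
Index 2: author = 2

Answer: cursor 2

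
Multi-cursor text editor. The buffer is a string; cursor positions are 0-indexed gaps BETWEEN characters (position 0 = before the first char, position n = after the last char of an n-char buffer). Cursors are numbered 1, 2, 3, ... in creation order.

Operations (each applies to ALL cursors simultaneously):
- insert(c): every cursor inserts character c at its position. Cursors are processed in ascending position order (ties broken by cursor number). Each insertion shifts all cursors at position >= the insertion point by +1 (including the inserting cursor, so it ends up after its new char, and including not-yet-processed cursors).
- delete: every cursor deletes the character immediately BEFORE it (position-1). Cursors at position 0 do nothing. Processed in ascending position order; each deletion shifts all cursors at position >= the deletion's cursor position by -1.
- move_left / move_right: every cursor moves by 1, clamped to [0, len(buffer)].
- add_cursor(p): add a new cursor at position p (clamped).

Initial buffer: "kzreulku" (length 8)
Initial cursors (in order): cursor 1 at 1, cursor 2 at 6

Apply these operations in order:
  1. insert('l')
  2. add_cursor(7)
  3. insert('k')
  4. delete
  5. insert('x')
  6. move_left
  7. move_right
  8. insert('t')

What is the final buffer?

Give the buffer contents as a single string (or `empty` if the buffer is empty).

After op 1 (insert('l')): buffer="klzreullku" (len 10), cursors c1@2 c2@8, authorship .1.....2..
After op 2 (add_cursor(7)): buffer="klzreullku" (len 10), cursors c1@2 c3@7 c2@8, authorship .1.....2..
After op 3 (insert('k')): buffer="klkzreulklkku" (len 13), cursors c1@3 c3@9 c2@11, authorship .11.....322..
After op 4 (delete): buffer="klzreullku" (len 10), cursors c1@2 c3@7 c2@8, authorship .1.....2..
After op 5 (insert('x')): buffer="klxzreulxlxku" (len 13), cursors c1@3 c3@9 c2@11, authorship .11.....322..
After op 6 (move_left): buffer="klxzreulxlxku" (len 13), cursors c1@2 c3@8 c2@10, authorship .11.....322..
After op 7 (move_right): buffer="klxzreulxlxku" (len 13), cursors c1@3 c3@9 c2@11, authorship .11.....322..
After op 8 (insert('t')): buffer="klxtzreulxtlxtku" (len 16), cursors c1@4 c3@11 c2@14, authorship .111.....33222..

Answer: klxtzreulxtlxtku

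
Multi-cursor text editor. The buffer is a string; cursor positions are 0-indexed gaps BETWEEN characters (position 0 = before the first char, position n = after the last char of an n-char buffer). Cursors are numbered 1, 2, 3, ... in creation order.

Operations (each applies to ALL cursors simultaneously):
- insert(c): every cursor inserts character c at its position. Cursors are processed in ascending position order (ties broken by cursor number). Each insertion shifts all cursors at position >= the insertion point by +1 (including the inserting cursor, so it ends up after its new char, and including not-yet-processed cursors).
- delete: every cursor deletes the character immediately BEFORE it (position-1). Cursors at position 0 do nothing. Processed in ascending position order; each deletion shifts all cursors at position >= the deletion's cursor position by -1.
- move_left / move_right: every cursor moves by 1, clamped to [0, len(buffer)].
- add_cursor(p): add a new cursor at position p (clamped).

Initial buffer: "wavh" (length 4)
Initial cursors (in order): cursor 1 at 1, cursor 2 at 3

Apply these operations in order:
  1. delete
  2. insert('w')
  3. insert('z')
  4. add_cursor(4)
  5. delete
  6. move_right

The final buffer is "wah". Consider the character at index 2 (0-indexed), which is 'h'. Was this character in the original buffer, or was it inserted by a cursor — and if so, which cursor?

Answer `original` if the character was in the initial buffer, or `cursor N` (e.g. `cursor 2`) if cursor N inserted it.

Answer: original

Derivation:
After op 1 (delete): buffer="ah" (len 2), cursors c1@0 c2@1, authorship ..
After op 2 (insert('w')): buffer="wawh" (len 4), cursors c1@1 c2@3, authorship 1.2.
After op 3 (insert('z')): buffer="wzawzh" (len 6), cursors c1@2 c2@5, authorship 11.22.
After op 4 (add_cursor(4)): buffer="wzawzh" (len 6), cursors c1@2 c3@4 c2@5, authorship 11.22.
After op 5 (delete): buffer="wah" (len 3), cursors c1@1 c2@2 c3@2, authorship 1..
After op 6 (move_right): buffer="wah" (len 3), cursors c1@2 c2@3 c3@3, authorship 1..
Authorship (.=original, N=cursor N): 1 . .
Index 2: author = original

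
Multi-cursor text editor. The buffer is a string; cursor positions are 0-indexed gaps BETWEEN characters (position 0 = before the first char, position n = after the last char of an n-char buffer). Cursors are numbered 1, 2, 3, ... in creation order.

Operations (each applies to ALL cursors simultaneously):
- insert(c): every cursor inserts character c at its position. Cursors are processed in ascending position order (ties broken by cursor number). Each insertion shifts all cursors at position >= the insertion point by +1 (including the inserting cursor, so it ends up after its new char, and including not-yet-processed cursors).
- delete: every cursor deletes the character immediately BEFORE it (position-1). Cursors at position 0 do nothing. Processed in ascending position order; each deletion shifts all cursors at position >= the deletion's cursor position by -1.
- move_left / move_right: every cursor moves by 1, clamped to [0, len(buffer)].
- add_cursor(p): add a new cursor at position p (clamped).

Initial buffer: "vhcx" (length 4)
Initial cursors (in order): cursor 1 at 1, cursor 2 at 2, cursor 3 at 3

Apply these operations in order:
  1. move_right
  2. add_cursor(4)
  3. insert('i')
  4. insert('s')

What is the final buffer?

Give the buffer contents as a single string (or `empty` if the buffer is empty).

Answer: vhiscisxiiss

Derivation:
After op 1 (move_right): buffer="vhcx" (len 4), cursors c1@2 c2@3 c3@4, authorship ....
After op 2 (add_cursor(4)): buffer="vhcx" (len 4), cursors c1@2 c2@3 c3@4 c4@4, authorship ....
After op 3 (insert('i')): buffer="vhicixii" (len 8), cursors c1@3 c2@5 c3@8 c4@8, authorship ..1.2.34
After op 4 (insert('s')): buffer="vhiscisxiiss" (len 12), cursors c1@4 c2@7 c3@12 c4@12, authorship ..11.22.3434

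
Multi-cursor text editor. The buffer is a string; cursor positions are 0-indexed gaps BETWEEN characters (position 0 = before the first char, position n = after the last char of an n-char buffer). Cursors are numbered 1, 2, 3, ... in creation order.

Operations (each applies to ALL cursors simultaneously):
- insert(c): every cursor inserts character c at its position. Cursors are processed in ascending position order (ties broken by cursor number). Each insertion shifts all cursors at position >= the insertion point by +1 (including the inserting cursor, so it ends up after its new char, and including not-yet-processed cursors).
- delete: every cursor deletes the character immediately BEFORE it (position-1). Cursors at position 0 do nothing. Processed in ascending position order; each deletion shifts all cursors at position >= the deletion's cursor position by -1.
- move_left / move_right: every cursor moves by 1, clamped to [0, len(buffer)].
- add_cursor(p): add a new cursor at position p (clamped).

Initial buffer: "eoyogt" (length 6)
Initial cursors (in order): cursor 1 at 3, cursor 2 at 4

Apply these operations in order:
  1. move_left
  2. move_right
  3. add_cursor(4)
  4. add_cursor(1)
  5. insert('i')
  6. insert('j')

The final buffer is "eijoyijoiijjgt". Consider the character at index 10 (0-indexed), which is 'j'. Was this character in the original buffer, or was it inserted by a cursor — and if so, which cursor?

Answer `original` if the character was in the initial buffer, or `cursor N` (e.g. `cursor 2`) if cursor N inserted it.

Answer: cursor 2

Derivation:
After op 1 (move_left): buffer="eoyogt" (len 6), cursors c1@2 c2@3, authorship ......
After op 2 (move_right): buffer="eoyogt" (len 6), cursors c1@3 c2@4, authorship ......
After op 3 (add_cursor(4)): buffer="eoyogt" (len 6), cursors c1@3 c2@4 c3@4, authorship ......
After op 4 (add_cursor(1)): buffer="eoyogt" (len 6), cursors c4@1 c1@3 c2@4 c3@4, authorship ......
After op 5 (insert('i')): buffer="eioyioiigt" (len 10), cursors c4@2 c1@5 c2@8 c3@8, authorship .4..1.23..
After op 6 (insert('j')): buffer="eijoyijoiijjgt" (len 14), cursors c4@3 c1@7 c2@12 c3@12, authorship .44..11.2323..
Authorship (.=original, N=cursor N): . 4 4 . . 1 1 . 2 3 2 3 . .
Index 10: author = 2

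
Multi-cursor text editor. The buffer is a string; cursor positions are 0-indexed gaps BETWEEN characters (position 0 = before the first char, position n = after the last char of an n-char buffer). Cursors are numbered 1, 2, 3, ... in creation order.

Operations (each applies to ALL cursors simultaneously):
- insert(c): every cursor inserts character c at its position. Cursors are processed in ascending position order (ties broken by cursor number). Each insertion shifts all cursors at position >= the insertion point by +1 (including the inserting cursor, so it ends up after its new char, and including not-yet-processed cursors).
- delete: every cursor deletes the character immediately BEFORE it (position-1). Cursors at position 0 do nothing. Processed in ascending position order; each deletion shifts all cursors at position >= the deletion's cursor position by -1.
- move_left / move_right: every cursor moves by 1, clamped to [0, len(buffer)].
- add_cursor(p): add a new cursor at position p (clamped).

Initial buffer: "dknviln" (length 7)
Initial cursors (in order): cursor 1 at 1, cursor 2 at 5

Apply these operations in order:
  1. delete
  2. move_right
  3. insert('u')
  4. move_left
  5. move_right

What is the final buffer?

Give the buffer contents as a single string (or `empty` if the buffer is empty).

After op 1 (delete): buffer="knvln" (len 5), cursors c1@0 c2@3, authorship .....
After op 2 (move_right): buffer="knvln" (len 5), cursors c1@1 c2@4, authorship .....
After op 3 (insert('u')): buffer="kunvlun" (len 7), cursors c1@2 c2@6, authorship .1...2.
After op 4 (move_left): buffer="kunvlun" (len 7), cursors c1@1 c2@5, authorship .1...2.
After op 5 (move_right): buffer="kunvlun" (len 7), cursors c1@2 c2@6, authorship .1...2.

Answer: kunvlun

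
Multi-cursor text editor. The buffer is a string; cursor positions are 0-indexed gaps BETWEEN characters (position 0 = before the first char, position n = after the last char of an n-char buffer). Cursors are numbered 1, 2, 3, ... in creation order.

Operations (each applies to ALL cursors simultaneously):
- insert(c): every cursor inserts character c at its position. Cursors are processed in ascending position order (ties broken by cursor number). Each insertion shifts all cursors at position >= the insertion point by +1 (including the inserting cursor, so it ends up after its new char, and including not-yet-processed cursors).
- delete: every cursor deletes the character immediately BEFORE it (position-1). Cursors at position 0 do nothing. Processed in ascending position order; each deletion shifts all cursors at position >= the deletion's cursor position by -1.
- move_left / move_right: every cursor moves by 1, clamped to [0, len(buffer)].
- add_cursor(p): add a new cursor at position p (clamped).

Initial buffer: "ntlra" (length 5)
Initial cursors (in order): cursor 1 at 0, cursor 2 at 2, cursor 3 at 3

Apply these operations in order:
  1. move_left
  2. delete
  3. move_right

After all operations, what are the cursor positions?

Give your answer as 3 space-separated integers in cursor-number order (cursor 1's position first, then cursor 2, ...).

After op 1 (move_left): buffer="ntlra" (len 5), cursors c1@0 c2@1 c3@2, authorship .....
After op 2 (delete): buffer="lra" (len 3), cursors c1@0 c2@0 c3@0, authorship ...
After op 3 (move_right): buffer="lra" (len 3), cursors c1@1 c2@1 c3@1, authorship ...

Answer: 1 1 1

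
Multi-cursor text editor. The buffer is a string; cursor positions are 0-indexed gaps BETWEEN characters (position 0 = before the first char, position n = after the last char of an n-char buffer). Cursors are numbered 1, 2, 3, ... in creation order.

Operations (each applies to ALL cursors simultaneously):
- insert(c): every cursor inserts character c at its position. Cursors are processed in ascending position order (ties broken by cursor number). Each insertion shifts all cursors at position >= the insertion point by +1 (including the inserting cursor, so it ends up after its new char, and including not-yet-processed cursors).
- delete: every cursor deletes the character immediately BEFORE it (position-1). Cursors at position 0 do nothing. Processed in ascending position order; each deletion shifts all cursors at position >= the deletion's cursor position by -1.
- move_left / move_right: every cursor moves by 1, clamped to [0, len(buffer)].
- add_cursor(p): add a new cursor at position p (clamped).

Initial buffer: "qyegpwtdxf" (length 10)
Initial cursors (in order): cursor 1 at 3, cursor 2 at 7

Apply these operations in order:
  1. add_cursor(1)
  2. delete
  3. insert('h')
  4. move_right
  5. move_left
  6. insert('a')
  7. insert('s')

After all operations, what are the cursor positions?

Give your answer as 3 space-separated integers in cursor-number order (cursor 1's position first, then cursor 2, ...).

After op 1 (add_cursor(1)): buffer="qyegpwtdxf" (len 10), cursors c3@1 c1@3 c2@7, authorship ..........
After op 2 (delete): buffer="ygpwdxf" (len 7), cursors c3@0 c1@1 c2@4, authorship .......
After op 3 (insert('h')): buffer="hyhgpwhdxf" (len 10), cursors c3@1 c1@3 c2@7, authorship 3.1...2...
After op 4 (move_right): buffer="hyhgpwhdxf" (len 10), cursors c3@2 c1@4 c2@8, authorship 3.1...2...
After op 5 (move_left): buffer="hyhgpwhdxf" (len 10), cursors c3@1 c1@3 c2@7, authorship 3.1...2...
After op 6 (insert('a')): buffer="hayhagpwhadxf" (len 13), cursors c3@2 c1@5 c2@10, authorship 33.11...22...
After op 7 (insert('s')): buffer="hasyhasgpwhasdxf" (len 16), cursors c3@3 c1@7 c2@13, authorship 333.111...222...

Answer: 7 13 3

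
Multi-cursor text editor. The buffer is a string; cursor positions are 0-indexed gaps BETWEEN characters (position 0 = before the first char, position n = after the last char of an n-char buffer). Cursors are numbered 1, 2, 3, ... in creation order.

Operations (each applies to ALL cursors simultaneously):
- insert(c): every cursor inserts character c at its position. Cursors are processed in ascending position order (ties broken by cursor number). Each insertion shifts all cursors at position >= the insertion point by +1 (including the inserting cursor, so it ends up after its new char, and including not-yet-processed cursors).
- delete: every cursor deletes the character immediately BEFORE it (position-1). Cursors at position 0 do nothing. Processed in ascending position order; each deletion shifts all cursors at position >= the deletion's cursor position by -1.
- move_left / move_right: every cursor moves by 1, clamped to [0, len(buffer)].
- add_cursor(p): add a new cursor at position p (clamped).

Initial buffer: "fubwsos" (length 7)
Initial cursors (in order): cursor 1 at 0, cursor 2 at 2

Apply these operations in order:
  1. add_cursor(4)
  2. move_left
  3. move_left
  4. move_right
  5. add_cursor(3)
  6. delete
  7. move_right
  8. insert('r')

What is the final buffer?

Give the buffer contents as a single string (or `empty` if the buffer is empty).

After op 1 (add_cursor(4)): buffer="fubwsos" (len 7), cursors c1@0 c2@2 c3@4, authorship .......
After op 2 (move_left): buffer="fubwsos" (len 7), cursors c1@0 c2@1 c3@3, authorship .......
After op 3 (move_left): buffer="fubwsos" (len 7), cursors c1@0 c2@0 c3@2, authorship .......
After op 4 (move_right): buffer="fubwsos" (len 7), cursors c1@1 c2@1 c3@3, authorship .......
After op 5 (add_cursor(3)): buffer="fubwsos" (len 7), cursors c1@1 c2@1 c3@3 c4@3, authorship .......
After op 6 (delete): buffer="wsos" (len 4), cursors c1@0 c2@0 c3@0 c4@0, authorship ....
After op 7 (move_right): buffer="wsos" (len 4), cursors c1@1 c2@1 c3@1 c4@1, authorship ....
After op 8 (insert('r')): buffer="wrrrrsos" (len 8), cursors c1@5 c2@5 c3@5 c4@5, authorship .1234...

Answer: wrrrrsos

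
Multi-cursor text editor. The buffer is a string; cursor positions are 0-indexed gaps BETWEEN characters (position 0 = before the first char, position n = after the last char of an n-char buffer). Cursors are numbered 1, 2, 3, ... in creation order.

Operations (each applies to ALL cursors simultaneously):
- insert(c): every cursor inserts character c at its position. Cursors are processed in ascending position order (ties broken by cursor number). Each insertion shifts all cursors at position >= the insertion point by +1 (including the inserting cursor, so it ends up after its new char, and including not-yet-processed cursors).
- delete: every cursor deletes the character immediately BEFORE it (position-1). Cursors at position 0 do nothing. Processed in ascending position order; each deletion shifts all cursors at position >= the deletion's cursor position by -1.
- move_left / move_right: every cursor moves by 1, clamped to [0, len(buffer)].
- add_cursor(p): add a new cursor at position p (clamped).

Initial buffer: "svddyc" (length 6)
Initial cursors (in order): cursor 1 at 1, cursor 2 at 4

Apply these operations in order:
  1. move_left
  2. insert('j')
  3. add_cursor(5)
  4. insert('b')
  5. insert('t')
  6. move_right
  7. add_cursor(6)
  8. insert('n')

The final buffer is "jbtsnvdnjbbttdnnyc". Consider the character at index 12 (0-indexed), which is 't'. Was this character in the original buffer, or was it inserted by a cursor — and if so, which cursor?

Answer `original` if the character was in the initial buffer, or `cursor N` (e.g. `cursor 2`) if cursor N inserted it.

Answer: cursor 3

Derivation:
After op 1 (move_left): buffer="svddyc" (len 6), cursors c1@0 c2@3, authorship ......
After op 2 (insert('j')): buffer="jsvdjdyc" (len 8), cursors c1@1 c2@5, authorship 1...2...
After op 3 (add_cursor(5)): buffer="jsvdjdyc" (len 8), cursors c1@1 c2@5 c3@5, authorship 1...2...
After op 4 (insert('b')): buffer="jbsvdjbbdyc" (len 11), cursors c1@2 c2@8 c3@8, authorship 11...223...
After op 5 (insert('t')): buffer="jbtsvdjbbttdyc" (len 14), cursors c1@3 c2@11 c3@11, authorship 111...22323...
After op 6 (move_right): buffer="jbtsvdjbbttdyc" (len 14), cursors c1@4 c2@12 c3@12, authorship 111...22323...
After op 7 (add_cursor(6)): buffer="jbtsvdjbbttdyc" (len 14), cursors c1@4 c4@6 c2@12 c3@12, authorship 111...22323...
After op 8 (insert('n')): buffer="jbtsnvdnjbbttdnnyc" (len 18), cursors c1@5 c4@8 c2@16 c3@16, authorship 111.1..422323.23..
Authorship (.=original, N=cursor N): 1 1 1 . 1 . . 4 2 2 3 2 3 . 2 3 . .
Index 12: author = 3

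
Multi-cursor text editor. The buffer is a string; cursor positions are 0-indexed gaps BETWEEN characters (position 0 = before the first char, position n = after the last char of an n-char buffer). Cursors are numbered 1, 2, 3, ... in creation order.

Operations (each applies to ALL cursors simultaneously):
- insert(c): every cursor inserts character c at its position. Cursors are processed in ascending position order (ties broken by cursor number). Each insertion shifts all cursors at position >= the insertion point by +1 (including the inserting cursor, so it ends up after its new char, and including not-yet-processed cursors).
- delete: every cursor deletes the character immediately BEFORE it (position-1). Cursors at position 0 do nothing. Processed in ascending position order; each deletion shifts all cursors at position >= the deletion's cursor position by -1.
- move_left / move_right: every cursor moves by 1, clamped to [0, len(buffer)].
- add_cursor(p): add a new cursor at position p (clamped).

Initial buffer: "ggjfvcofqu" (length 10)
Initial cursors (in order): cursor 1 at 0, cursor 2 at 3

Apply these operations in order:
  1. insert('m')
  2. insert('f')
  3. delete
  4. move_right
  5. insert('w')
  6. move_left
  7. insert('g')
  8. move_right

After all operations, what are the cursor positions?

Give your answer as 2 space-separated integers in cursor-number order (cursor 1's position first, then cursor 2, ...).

Answer: 4 10

Derivation:
After op 1 (insert('m')): buffer="mggjmfvcofqu" (len 12), cursors c1@1 c2@5, authorship 1...2.......
After op 2 (insert('f')): buffer="mfggjmffvcofqu" (len 14), cursors c1@2 c2@7, authorship 11...22.......
After op 3 (delete): buffer="mggjmfvcofqu" (len 12), cursors c1@1 c2@5, authorship 1...2.......
After op 4 (move_right): buffer="mggjmfvcofqu" (len 12), cursors c1@2 c2@6, authorship 1...2.......
After op 5 (insert('w')): buffer="mgwgjmfwvcofqu" (len 14), cursors c1@3 c2@8, authorship 1.1..2.2......
After op 6 (move_left): buffer="mgwgjmfwvcofqu" (len 14), cursors c1@2 c2@7, authorship 1.1..2.2......
After op 7 (insert('g')): buffer="mggwgjmfgwvcofqu" (len 16), cursors c1@3 c2@9, authorship 1.11..2.22......
After op 8 (move_right): buffer="mggwgjmfgwvcofqu" (len 16), cursors c1@4 c2@10, authorship 1.11..2.22......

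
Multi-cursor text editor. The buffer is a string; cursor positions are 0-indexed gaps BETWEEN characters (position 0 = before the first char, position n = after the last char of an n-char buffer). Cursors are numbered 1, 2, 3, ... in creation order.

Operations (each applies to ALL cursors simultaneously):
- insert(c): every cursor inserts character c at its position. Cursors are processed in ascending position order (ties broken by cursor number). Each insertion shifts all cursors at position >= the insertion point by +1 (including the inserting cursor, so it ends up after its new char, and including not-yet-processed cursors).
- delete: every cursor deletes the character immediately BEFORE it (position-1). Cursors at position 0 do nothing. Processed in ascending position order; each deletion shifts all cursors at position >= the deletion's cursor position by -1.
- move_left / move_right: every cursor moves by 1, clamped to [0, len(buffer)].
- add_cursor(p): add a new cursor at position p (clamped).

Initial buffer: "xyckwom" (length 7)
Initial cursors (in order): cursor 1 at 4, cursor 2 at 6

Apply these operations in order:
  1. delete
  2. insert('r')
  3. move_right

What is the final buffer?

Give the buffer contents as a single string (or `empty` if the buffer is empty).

After op 1 (delete): buffer="xycwm" (len 5), cursors c1@3 c2@4, authorship .....
After op 2 (insert('r')): buffer="xycrwrm" (len 7), cursors c1@4 c2@6, authorship ...1.2.
After op 3 (move_right): buffer="xycrwrm" (len 7), cursors c1@5 c2@7, authorship ...1.2.

Answer: xycrwrm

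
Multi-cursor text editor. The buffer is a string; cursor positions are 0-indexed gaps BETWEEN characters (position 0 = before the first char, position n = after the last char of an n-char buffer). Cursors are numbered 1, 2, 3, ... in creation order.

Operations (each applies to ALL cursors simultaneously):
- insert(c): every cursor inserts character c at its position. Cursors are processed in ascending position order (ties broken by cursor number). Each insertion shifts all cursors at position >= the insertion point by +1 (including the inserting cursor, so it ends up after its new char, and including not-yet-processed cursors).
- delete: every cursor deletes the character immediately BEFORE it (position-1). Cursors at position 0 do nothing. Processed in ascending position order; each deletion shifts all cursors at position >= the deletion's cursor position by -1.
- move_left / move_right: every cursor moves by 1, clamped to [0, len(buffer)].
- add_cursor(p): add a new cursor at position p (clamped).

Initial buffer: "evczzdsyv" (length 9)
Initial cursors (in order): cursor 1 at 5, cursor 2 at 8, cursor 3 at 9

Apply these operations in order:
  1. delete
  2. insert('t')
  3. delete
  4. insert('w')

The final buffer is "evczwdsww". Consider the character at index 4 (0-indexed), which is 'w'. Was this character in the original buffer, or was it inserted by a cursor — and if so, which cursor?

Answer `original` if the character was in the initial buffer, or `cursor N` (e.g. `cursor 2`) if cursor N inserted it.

Answer: cursor 1

Derivation:
After op 1 (delete): buffer="evczds" (len 6), cursors c1@4 c2@6 c3@6, authorship ......
After op 2 (insert('t')): buffer="evcztdstt" (len 9), cursors c1@5 c2@9 c3@9, authorship ....1..23
After op 3 (delete): buffer="evczds" (len 6), cursors c1@4 c2@6 c3@6, authorship ......
After op 4 (insert('w')): buffer="evczwdsww" (len 9), cursors c1@5 c2@9 c3@9, authorship ....1..23
Authorship (.=original, N=cursor N): . . . . 1 . . 2 3
Index 4: author = 1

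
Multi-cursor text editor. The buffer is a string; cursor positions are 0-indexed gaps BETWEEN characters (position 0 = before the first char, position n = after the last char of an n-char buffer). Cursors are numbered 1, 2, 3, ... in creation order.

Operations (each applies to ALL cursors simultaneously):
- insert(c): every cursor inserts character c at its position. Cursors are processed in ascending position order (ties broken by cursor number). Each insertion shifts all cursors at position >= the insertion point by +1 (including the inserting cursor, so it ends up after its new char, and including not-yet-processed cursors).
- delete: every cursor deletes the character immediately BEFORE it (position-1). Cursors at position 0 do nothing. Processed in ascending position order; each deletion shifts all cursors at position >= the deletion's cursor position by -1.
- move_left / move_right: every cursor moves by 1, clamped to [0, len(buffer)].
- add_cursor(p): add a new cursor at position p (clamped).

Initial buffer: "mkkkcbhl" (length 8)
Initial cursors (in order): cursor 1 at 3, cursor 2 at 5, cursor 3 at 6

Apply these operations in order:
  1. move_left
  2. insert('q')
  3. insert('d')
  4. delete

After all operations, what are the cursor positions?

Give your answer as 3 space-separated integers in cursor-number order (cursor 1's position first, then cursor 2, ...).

Answer: 3 6 8

Derivation:
After op 1 (move_left): buffer="mkkkcbhl" (len 8), cursors c1@2 c2@4 c3@5, authorship ........
After op 2 (insert('q')): buffer="mkqkkqcqbhl" (len 11), cursors c1@3 c2@6 c3@8, authorship ..1..2.3...
After op 3 (insert('d')): buffer="mkqdkkqdcqdbhl" (len 14), cursors c1@4 c2@8 c3@11, authorship ..11..22.33...
After op 4 (delete): buffer="mkqkkqcqbhl" (len 11), cursors c1@3 c2@6 c3@8, authorship ..1..2.3...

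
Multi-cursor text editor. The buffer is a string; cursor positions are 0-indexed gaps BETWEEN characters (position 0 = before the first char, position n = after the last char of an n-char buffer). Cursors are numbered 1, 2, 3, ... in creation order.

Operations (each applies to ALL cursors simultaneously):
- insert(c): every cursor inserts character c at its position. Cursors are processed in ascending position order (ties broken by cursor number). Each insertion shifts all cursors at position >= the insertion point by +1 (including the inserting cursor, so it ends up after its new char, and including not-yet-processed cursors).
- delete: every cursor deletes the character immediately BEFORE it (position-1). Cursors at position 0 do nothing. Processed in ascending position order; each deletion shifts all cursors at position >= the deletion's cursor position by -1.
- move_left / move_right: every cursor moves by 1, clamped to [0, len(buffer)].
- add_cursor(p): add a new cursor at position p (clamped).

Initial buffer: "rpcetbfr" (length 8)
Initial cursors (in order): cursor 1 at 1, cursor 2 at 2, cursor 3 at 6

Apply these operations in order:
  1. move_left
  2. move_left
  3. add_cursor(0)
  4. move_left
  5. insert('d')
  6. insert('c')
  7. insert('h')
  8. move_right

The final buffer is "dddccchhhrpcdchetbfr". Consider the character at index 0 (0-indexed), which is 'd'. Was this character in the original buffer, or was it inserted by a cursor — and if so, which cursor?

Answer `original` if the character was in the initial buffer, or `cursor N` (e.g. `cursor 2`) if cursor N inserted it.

Answer: cursor 1

Derivation:
After op 1 (move_left): buffer="rpcetbfr" (len 8), cursors c1@0 c2@1 c3@5, authorship ........
After op 2 (move_left): buffer="rpcetbfr" (len 8), cursors c1@0 c2@0 c3@4, authorship ........
After op 3 (add_cursor(0)): buffer="rpcetbfr" (len 8), cursors c1@0 c2@0 c4@0 c3@4, authorship ........
After op 4 (move_left): buffer="rpcetbfr" (len 8), cursors c1@0 c2@0 c4@0 c3@3, authorship ........
After op 5 (insert('d')): buffer="dddrpcdetbfr" (len 12), cursors c1@3 c2@3 c4@3 c3@7, authorship 124...3.....
After op 6 (insert('c')): buffer="dddcccrpcdcetbfr" (len 16), cursors c1@6 c2@6 c4@6 c3@11, authorship 124124...33.....
After op 7 (insert('h')): buffer="dddccchhhrpcdchetbfr" (len 20), cursors c1@9 c2@9 c4@9 c3@15, authorship 124124124...333.....
After op 8 (move_right): buffer="dddccchhhrpcdchetbfr" (len 20), cursors c1@10 c2@10 c4@10 c3@16, authorship 124124124...333.....
Authorship (.=original, N=cursor N): 1 2 4 1 2 4 1 2 4 . . . 3 3 3 . . . . .
Index 0: author = 1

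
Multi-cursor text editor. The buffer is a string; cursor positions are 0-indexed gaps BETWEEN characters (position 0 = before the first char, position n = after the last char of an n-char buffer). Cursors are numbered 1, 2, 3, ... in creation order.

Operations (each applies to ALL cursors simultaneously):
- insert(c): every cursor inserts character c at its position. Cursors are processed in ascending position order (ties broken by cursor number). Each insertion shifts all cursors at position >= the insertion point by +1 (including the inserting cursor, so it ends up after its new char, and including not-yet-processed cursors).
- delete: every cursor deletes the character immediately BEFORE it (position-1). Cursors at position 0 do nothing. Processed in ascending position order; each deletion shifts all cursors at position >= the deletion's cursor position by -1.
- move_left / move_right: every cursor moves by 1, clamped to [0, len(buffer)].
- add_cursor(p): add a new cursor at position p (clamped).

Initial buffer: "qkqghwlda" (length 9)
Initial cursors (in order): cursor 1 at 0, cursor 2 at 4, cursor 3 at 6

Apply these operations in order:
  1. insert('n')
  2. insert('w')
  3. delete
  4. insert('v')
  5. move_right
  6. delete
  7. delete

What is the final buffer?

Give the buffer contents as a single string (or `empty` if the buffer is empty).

Answer: nkqgnwnda

Derivation:
After op 1 (insert('n')): buffer="nqkqgnhwnlda" (len 12), cursors c1@1 c2@6 c3@9, authorship 1....2..3...
After op 2 (insert('w')): buffer="nwqkqgnwhwnwlda" (len 15), cursors c1@2 c2@8 c3@12, authorship 11....22..33...
After op 3 (delete): buffer="nqkqgnhwnlda" (len 12), cursors c1@1 c2@6 c3@9, authorship 1....2..3...
After op 4 (insert('v')): buffer="nvqkqgnvhwnvlda" (len 15), cursors c1@2 c2@8 c3@12, authorship 11....22..33...
After op 5 (move_right): buffer="nvqkqgnvhwnvlda" (len 15), cursors c1@3 c2@9 c3@13, authorship 11....22..33...
After op 6 (delete): buffer="nvkqgnvwnvda" (len 12), cursors c1@2 c2@7 c3@10, authorship 11...22.33..
After op 7 (delete): buffer="nkqgnwnda" (len 9), cursors c1@1 c2@5 c3@7, authorship 1...2.3..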